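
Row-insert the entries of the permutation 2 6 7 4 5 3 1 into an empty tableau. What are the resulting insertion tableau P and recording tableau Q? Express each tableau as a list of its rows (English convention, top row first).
P = [[1, 3, 5], [2, 7], [4], [6]], Q = [[1, 2, 3], [4, 5], [6], [7]]

Insert each entry of the permutation into P by Schensted row insertion, recording in Q the position of each new cell.

Insert 2: appended to row 1. P = [[2]], Q = [[1]].
Insert 6: appended to row 1. P = [[2, 6]], Q = [[1, 2]].
Insert 7: appended to row 1. P = [[2, 6, 7]], Q = [[1, 2, 3]].
Insert 4: 4 bumps 6 from row 1; 6 starts row 2. P = [[2, 4, 7], [6]], Q = [[1, 2, 3], [4]].
Insert 5: 5 bumps 7 from row 1; 7 appends to row 2. P = [[2, 4, 5], [6, 7]], Q = [[1, 2, 3], [4, 5]].
Insert 3: 3 bumps 4 from row 1; 4 bumps 6 from row 2; 6 starts row 3. P = [[2, 3, 5], [4, 7], [6]], Q = [[1, 2, 3], [4, 5], [6]].
Insert 1: 1 bumps 2 from row 1; 2 bumps 4 from row 2; 4 bumps 6 from row 3; 6 starts row 4. P = [[1, 3, 5], [2, 7], [4], [6]], Q = [[1, 2, 3], [4, 5], [6], [7]].

So P = [[1, 3, 5], [2, 7], [4], [6]], Q = [[1, 2, 3], [4, 5], [6], [7]].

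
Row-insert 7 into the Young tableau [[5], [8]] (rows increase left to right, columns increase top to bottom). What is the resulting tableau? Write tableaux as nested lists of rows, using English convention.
[[5, 7], [8]]

7 is larger than every entry of row 1, so it is appended to row 1. The new tableau is [[5, 7], [8]].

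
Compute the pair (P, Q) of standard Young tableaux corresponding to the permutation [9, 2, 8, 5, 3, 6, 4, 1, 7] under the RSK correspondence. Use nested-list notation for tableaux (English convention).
Insert each entry of the permutation into P by Schensted row insertion, recording in Q the position of each new cell.

After inserting 9: P = [[9]].
After inserting 2: P = [[2], [9]].
After inserting 8: P = [[2, 8], [9]].
After inserting 5: P = [[2, 5], [8], [9]].
After inserting 3: P = [[2, 3], [5], [8], [9]].
After inserting 6: P = [[2, 3, 6], [5], [8], [9]].
After inserting 4: P = [[2, 3, 4], [5, 6], [8], [9]].
After inserting 1: P = [[1, 3, 4], [2, 6], [5], [8], [9]].
After inserting 7: P = [[1, 3, 4, 7], [2, 6], [5], [8], [9]].

So P = [[1, 3, 4, 7], [2, 6], [5], [8], [9]], Q = [[1, 3, 6, 9], [2, 7], [4], [5], [8]].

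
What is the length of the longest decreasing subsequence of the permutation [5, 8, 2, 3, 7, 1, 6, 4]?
4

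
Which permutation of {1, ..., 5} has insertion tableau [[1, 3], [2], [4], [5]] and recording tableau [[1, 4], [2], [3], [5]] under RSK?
Reverse the RSK construction: for i from n down to 1, find the cell of Q containing i, remove the entry at that cell from P, and reverse-bump it up through P; the value ejected from row 1 is w(i).

Step i=5: Q has 5 at row 4, column 1; remove 5 from row 4 of P and reverse-bump: 5 enters row 3 and ejects 4; 4 enters row 2 and ejects 2; 2 enters row 1 and ejects 1. So w(5) = 1. P is now [[2, 3], [4], [5]].
Step i=4: Q has 4 at row 1, column 2; remove that cell from P, ejecting 3. So w(4) = 3. P is now [[2], [4], [5]].
Step i=3: Q has 3 at row 3, column 1; remove 5 from row 3 of P and reverse-bump: 5 enters row 2 and ejects 4; 4 enters row 1 and ejects 2. So w(3) = 2. P is now [[4], [5]].
Step i=2: Q has 2 at row 2, column 1; remove 5 from row 2 of P and reverse-bump: 5 enters row 1 and ejects 4. So w(2) = 4. P is now [[5]].
Step i=1: Q has 1 at row 1, column 1; remove that cell from P, ejecting 5. So w(1) = 5. P is now [].

So w = 5 4 2 3 1.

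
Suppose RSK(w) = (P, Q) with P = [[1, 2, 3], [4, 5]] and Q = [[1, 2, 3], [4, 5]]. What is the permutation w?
1 4 5 2 3

Reverse the RSK construction: for i from n down to 1, find the cell of Q containing i, remove the entry at that cell from P, and reverse-bump it up through P; the value ejected from row 1 is w(i).

Step i=5: Q has 5 at row 2, column 2; remove 5 from row 2 of P and reverse-bump: 5 enters row 1 and ejects 3. So w(5) = 3. P is now [[1, 2, 5], [4]].
Step i=4: Q has 4 at row 2, column 1; remove 4 from row 2 of P and reverse-bump: 4 enters row 1 and ejects 2. So w(4) = 2. P is now [[1, 4, 5]].
Step i=3: Q has 3 at row 1, column 3; remove that cell from P, ejecting 5. So w(3) = 5. P is now [[1, 4]].
Step i=2: Q has 2 at row 1, column 2; remove that cell from P, ejecting 4. So w(2) = 4. P is now [[1]].
Step i=1: Q has 1 at row 1, column 1; remove that cell from P, ejecting 1. So w(1) = 1. P is now [].

So w = 1 4 5 2 3.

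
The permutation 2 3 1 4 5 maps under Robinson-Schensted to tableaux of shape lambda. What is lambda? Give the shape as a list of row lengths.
Row-insert each entry into an empty tableau.

After inserting 2: P = [[2]].
After inserting 3: P = [[2, 3]].
After inserting 1: P = [[1, 3], [2]].
After inserting 4: P = [[1, 3, 4], [2]].
After inserting 5: P = [[1, 3, 4, 5], [2]].

The final insertion tableau P = [[1, 3, 4, 5], [2]] has shape [4, 1].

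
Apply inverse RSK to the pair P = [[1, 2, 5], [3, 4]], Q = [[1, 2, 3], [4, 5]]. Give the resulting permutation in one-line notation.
Reverse the RSK construction: for i from n down to 1, find the cell of Q containing i, remove the entry at that cell from P, and reverse-bump it up through P; the value ejected from row 1 is w(i).

Step i=5: Q has 5 at row 2, column 2; remove 4 from row 2 of P and reverse-bump: 4 enters row 1 and ejects 2. So w(5) = 2. P is now [[1, 4, 5], [3]].
Step i=4: Q has 4 at row 2, column 1; remove 3 from row 2 of P and reverse-bump: 3 enters row 1 and ejects 1. So w(4) = 1. P is now [[3, 4, 5]].
Step i=3: Q has 3 at row 1, column 3; remove that cell from P, ejecting 5. So w(3) = 5. P is now [[3, 4]].
Step i=2: Q has 2 at row 1, column 2; remove that cell from P, ejecting 4. So w(2) = 4. P is now [[3]].
Step i=1: Q has 1 at row 1, column 1; remove that cell from P, ejecting 3. So w(1) = 3. P is now [].

So w = 3 4 5 1 2.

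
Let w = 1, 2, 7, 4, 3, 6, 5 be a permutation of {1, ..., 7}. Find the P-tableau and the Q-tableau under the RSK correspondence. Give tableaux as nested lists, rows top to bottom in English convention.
P = [[1, 2, 3, 5], [4, 6], [7]], Q = [[1, 2, 3, 6], [4, 7], [5]]

Insert each entry of the permutation into P by Schensted row insertion, recording in Q the position of each new cell.

After inserting 1: P = [[1]].
After inserting 2: P = [[1, 2]].
After inserting 7: P = [[1, 2, 7]].
After inserting 4: P = [[1, 2, 4], [7]].
After inserting 3: P = [[1, 2, 3], [4], [7]].
After inserting 6: P = [[1, 2, 3, 6], [4], [7]].
After inserting 5: P = [[1, 2, 3, 5], [4, 6], [7]].

So P = [[1, 2, 3, 5], [4, 6], [7]], Q = [[1, 2, 3, 6], [4, 7], [5]].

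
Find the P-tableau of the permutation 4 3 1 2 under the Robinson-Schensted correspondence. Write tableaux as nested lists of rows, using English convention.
P = [[1, 2], [3], [4]]

Insert 4: appended to row 1. P = [[4]].
Insert 3: 3 bumps 4 from row 1; 4 starts row 2. P = [[3], [4]].
Insert 1: 1 bumps 3 from row 1; 3 bumps 4 from row 2; 4 starts row 3. P = [[1], [3], [4]].
Insert 2: appended to row 1. P = [[1, 2], [3], [4]].

So P = [[1, 2], [3], [4]].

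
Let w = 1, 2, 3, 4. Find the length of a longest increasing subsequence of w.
4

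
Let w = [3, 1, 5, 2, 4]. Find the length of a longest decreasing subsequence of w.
2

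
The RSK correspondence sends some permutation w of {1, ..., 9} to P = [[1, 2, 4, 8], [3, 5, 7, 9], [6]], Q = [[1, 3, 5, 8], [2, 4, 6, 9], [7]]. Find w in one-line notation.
Reverse the RSK construction: for i from n down to 1, find the cell of Q containing i, remove the entry at that cell from P, and reverse-bump it up through P; the value ejected from row 1 is w(i).

Step i=9: Q has 9 at row 2, column 4; remove 9 from row 2 of P and reverse-bump: 9 enters row 1 and ejects 8. So w(9) = 8. P is now [[1, 2, 4, 9], [3, 5, 7], [6]].
Step i=8: Q has 8 at row 1, column 4; remove that cell from P, ejecting 9. So w(8) = 9. P is now [[1, 2, 4], [3, 5, 7], [6]].
Step i=7: Q has 7 at row 3, column 1; remove 6 from row 3 of P and reverse-bump: 6 enters row 2 and ejects 5; 5 enters row 1 and ejects 4. So w(7) = 4. P is now [[1, 2, 5], [3, 6, 7]].
Step i=6: Q has 6 at row 2, column 3; remove 7 from row 2 of P and reverse-bump: 7 enters row 1 and ejects 5. So w(6) = 5. P is now [[1, 2, 7], [3, 6]].
Step i=5: Q has 5 at row 1, column 3; remove that cell from P, ejecting 7. So w(5) = 7. P is now [[1, 2], [3, 6]].
Step i=4: Q has 4 at row 2, column 2; remove 6 from row 2 of P and reverse-bump: 6 enters row 1 and ejects 2. So w(4) = 2. P is now [[1, 6], [3]].
Step i=3: Q has 3 at row 1, column 2; remove that cell from P, ejecting 6. So w(3) = 6. P is now [[1], [3]].
Step i=2: Q has 2 at row 2, column 1; remove 3 from row 2 of P and reverse-bump: 3 enters row 1 and ejects 1. So w(2) = 1. P is now [[3]].
Step i=1: Q has 1 at row 1, column 1; remove that cell from P, ejecting 3. So w(1) = 3. P is now [].

So w = 3 1 6 2 7 5 4 9 8.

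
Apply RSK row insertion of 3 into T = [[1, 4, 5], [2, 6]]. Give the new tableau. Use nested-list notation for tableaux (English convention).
[[1, 3, 5], [2, 4], [6]]

In row 1, 3 replaces 4 (the leftmost entry greater than 3); 4 is bumped to row 2. In row 2, 4 replaces 6 (the leftmost entry greater than 4); 6 is bumped to row 3. 6 starts a new row 3. The new tableau is [[1, 3, 5], [2, 4], [6]].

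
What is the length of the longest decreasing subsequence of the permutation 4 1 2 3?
2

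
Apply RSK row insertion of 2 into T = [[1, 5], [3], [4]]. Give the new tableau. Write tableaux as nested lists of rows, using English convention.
In row 1, 2 replaces 5 (the leftmost entry greater than 2); 5 is bumped to row 2. 5 is appended to row 2. The new tableau is [[1, 2], [3, 5], [4]].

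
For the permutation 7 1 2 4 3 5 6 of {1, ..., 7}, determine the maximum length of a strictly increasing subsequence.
5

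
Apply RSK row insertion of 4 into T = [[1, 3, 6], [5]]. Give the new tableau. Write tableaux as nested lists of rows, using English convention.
[[1, 3, 4], [5, 6]]

In row 1, 4 replaces 6 (the leftmost entry greater than 4); 6 is bumped to row 2. 6 is appended to row 2. The new tableau is [[1, 3, 4], [5, 6]].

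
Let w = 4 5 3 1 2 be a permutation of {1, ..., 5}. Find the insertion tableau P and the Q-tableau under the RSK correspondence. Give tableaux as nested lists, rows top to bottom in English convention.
Insert each entry of the permutation into P by Schensted row insertion, recording in Q the position of each new cell.

Insert 4: appended to row 1. P = [[4]].
Insert 5: appended to row 1. P = [[4, 5]].
Insert 3: 3 bumps 4 from row 1; 4 starts row 2. P = [[3, 5], [4]].
Insert 1: 1 bumps 3 from row 1; 3 bumps 4 from row 2; 4 starts row 3. P = [[1, 5], [3], [4]].
Insert 2: 2 bumps 5 from row 1; 5 appends to row 2. P = [[1, 2], [3, 5], [4]].

So P = [[1, 2], [3, 5], [4]], Q = [[1, 2], [3, 5], [4]].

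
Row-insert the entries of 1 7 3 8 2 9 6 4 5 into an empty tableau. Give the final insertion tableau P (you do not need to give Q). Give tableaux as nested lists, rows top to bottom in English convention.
P = [[1, 2, 4, 5], [3, 6, 9], [7, 8]]

Insert 1: appended to row 1. P = [[1]].
Insert 7: appended to row 1. P = [[1, 7]].
Insert 3: 3 bumps 7 from row 1; 7 starts row 2. P = [[1, 3], [7]].
Insert 8: appended to row 1. P = [[1, 3, 8], [7]].
Insert 2: 2 bumps 3 from row 1; 3 bumps 7 from row 2; 7 starts row 3. P = [[1, 2, 8], [3], [7]].
Insert 9: appended to row 1. P = [[1, 2, 8, 9], [3], [7]].
Insert 6: 6 bumps 8 from row 1; 8 appends to row 2. P = [[1, 2, 6, 9], [3, 8], [7]].
Insert 4: 4 bumps 6 from row 1; 6 bumps 8 from row 2; 8 appends to row 3. P = [[1, 2, 4, 9], [3, 6], [7, 8]].
Insert 5: 5 bumps 9 from row 1; 9 appends to row 2. P = [[1, 2, 4, 5], [3, 6, 9], [7, 8]].

So P = [[1, 2, 4, 5], [3, 6, 9], [7, 8]].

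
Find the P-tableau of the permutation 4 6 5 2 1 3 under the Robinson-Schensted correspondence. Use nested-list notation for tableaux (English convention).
Insert 4: appended to row 1. P = [[4]].
Insert 6: appended to row 1. P = [[4, 6]].
Insert 5: 5 bumps 6 from row 1; 6 starts row 2. P = [[4, 5], [6]].
Insert 2: 2 bumps 4 from row 1; 4 bumps 6 from row 2; 6 starts row 3. P = [[2, 5], [4], [6]].
Insert 1: 1 bumps 2 from row 1; 2 bumps 4 from row 2; 4 bumps 6 from row 3; 6 starts row 4. P = [[1, 5], [2], [4], [6]].
Insert 3: 3 bumps 5 from row 1; 5 appends to row 2. P = [[1, 3], [2, 5], [4], [6]].

So P = [[1, 3], [2, 5], [4], [6]].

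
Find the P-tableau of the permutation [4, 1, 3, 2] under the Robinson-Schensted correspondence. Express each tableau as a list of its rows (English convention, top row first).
P = [[1, 2], [3], [4]]

Insert 4: appended to row 1. P = [[4]].
Insert 1: 1 bumps 4 from row 1; 4 starts row 2. P = [[1], [4]].
Insert 3: appended to row 1. P = [[1, 3], [4]].
Insert 2: 2 bumps 3 from row 1; 3 bumps 4 from row 2; 4 starts row 3. P = [[1, 2], [3], [4]].

So P = [[1, 2], [3], [4]].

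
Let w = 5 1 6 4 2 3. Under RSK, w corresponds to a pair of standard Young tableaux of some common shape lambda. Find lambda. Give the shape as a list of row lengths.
Row-insert each entry into an empty tableau.

After inserting 5: P = [[5]].
After inserting 1: P = [[1], [5]].
After inserting 6: P = [[1, 6], [5]].
After inserting 4: P = [[1, 4], [5, 6]].
After inserting 2: P = [[1, 2], [4, 6], [5]].
After inserting 3: P = [[1, 2, 3], [4, 6], [5]].

The final insertion tableau P = [[1, 2, 3], [4, 6], [5]] has shape [3, 2, 1].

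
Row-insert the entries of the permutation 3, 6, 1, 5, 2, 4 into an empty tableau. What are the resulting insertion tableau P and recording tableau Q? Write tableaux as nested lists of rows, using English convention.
P = [[1, 2, 4], [3, 5], [6]], Q = [[1, 2, 6], [3, 4], [5]]

Insert each entry of the permutation into P by Schensted row insertion, recording in Q the position of each new cell.

Insert 3: appended to row 1. P = [[3]], Q = [[1]].
Insert 6: appended to row 1. P = [[3, 6]], Q = [[1, 2]].
Insert 1: 1 bumps 3 from row 1; 3 starts row 2. P = [[1, 6], [3]], Q = [[1, 2], [3]].
Insert 5: 5 bumps 6 from row 1; 6 appends to row 2. P = [[1, 5], [3, 6]], Q = [[1, 2], [3, 4]].
Insert 2: 2 bumps 5 from row 1; 5 bumps 6 from row 2; 6 starts row 3. P = [[1, 2], [3, 5], [6]], Q = [[1, 2], [3, 4], [5]].
Insert 4: appended to row 1. P = [[1, 2, 4], [3, 5], [6]], Q = [[1, 2, 6], [3, 4], [5]].

So P = [[1, 2, 4], [3, 5], [6]], Q = [[1, 2, 6], [3, 4], [5]].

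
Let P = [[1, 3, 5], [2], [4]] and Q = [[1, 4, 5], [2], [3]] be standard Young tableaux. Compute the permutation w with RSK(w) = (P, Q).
4 2 1 3 5

Reverse the RSK construction: for i from n down to 1, find the cell of Q containing i, remove the entry at that cell from P, and reverse-bump it up through P; the value ejected from row 1 is w(i).

Step i=5: Q has 5 at row 1, column 3; remove that cell from P, ejecting 5. So w(5) = 5. P is now [[1, 3], [2], [4]].
Step i=4: Q has 4 at row 1, column 2; remove that cell from P, ejecting 3. So w(4) = 3. P is now [[1], [2], [4]].
Step i=3: Q has 3 at row 3, column 1; remove 4 from row 3 of P and reverse-bump: 4 enters row 2 and ejects 2; 2 enters row 1 and ejects 1. So w(3) = 1. P is now [[2], [4]].
Step i=2: Q has 2 at row 2, column 1; remove 4 from row 2 of P and reverse-bump: 4 enters row 1 and ejects 2. So w(2) = 2. P is now [[4]].
Step i=1: Q has 1 at row 1, column 1; remove that cell from P, ejecting 4. So w(1) = 4. P is now [].

So w = 4 2 1 3 5.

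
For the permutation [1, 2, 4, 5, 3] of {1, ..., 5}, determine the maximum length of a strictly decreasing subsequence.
2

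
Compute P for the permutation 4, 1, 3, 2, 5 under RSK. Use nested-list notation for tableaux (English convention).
Insert 4: appended to row 1. P = [[4]].
Insert 1: 1 bumps 4 from row 1; 4 starts row 2. P = [[1], [4]].
Insert 3: appended to row 1. P = [[1, 3], [4]].
Insert 2: 2 bumps 3 from row 1; 3 bumps 4 from row 2; 4 starts row 3. P = [[1, 2], [3], [4]].
Insert 5: appended to row 1. P = [[1, 2, 5], [3], [4]].

So P = [[1, 2, 5], [3], [4]].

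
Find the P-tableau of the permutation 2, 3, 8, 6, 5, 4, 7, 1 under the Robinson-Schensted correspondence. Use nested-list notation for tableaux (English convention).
P = [[1, 3, 4, 7], [2], [5], [6], [8]]

Insert 2: appended to row 1. P = [[2]].
Insert 3: appended to row 1. P = [[2, 3]].
Insert 8: appended to row 1. P = [[2, 3, 8]].
Insert 6: 6 bumps 8 from row 1; 8 starts row 2. P = [[2, 3, 6], [8]].
Insert 5: 5 bumps 6 from row 1; 6 bumps 8 from row 2; 8 starts row 3. P = [[2, 3, 5], [6], [8]].
Insert 4: 4 bumps 5 from row 1; 5 bumps 6 from row 2; 6 bumps 8 from row 3; 8 starts row 4. P = [[2, 3, 4], [5], [6], [8]].
Insert 7: appended to row 1. P = [[2, 3, 4, 7], [5], [6], [8]].
Insert 1: 1 bumps 2 from row 1; 2 bumps 5 from row 2; 5 bumps 6 from row 3; 6 bumps 8 from row 4; 8 starts row 5. P = [[1, 3, 4, 7], [2], [5], [6], [8]].

So P = [[1, 3, 4, 7], [2], [5], [6], [8]].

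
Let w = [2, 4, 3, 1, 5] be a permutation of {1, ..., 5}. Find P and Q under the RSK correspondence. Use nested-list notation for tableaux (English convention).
P = [[1, 3, 5], [2], [4]], Q = [[1, 2, 5], [3], [4]]

Insert each entry of the permutation into P by Schensted row insertion, recording in Q the position of each new cell.

Insert 2: appended to row 1. P = [[2]].
Insert 4: appended to row 1. P = [[2, 4]].
Insert 3: 3 bumps 4 from row 1; 4 starts row 2. P = [[2, 3], [4]].
Insert 1: 1 bumps 2 from row 1; 2 bumps 4 from row 2; 4 starts row 3. P = [[1, 3], [2], [4]].
Insert 5: appended to row 1. P = [[1, 3, 5], [2], [4]].

So P = [[1, 3, 5], [2], [4]], Q = [[1, 2, 5], [3], [4]].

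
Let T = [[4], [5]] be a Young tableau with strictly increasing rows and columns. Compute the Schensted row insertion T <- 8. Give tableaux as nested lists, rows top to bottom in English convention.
8 is larger than every entry of row 1, so it is appended to row 1. The new tableau is [[4, 8], [5]].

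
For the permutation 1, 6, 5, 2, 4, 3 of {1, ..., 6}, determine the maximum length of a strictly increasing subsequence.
3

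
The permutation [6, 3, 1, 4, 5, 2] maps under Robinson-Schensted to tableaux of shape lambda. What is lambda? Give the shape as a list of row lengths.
RSK row insertion gives P = [[1, 2, 5], [3, 4], [6]], which has shape [3, 2, 1].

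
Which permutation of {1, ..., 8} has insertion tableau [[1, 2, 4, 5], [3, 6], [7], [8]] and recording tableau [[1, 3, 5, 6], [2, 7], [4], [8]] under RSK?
Reverse the RSK construction: for i from n down to 1, find the cell of Q containing i, remove the entry at that cell from P, and reverse-bump it up through P; the value ejected from row 1 is w(i).

Step i=8: Q has 8 at row 4, column 1; remove 8 from row 4 of P and reverse-bump: 8 enters row 3 and ejects 7; 7 enters row 2 and ejects 6; 6 enters row 1 and ejects 5. So w(8) = 5. P is now [[1, 2, 4, 6], [3, 7], [8]].
Step i=7: Q has 7 at row 2, column 2; remove 7 from row 2 of P and reverse-bump: 7 enters row 1 and ejects 6. So w(7) = 6. P is now [[1, 2, 4, 7], [3], [8]].
Step i=6: Q has 6 at row 1, column 4; remove that cell from P, ejecting 7. So w(6) = 7. P is now [[1, 2, 4], [3], [8]].
Step i=5: Q has 5 at row 1, column 3; remove that cell from P, ejecting 4. So w(5) = 4. P is now [[1, 2], [3], [8]].
Step i=4: Q has 4 at row 3, column 1; remove 8 from row 3 of P and reverse-bump: 8 enters row 2 and ejects 3; 3 enters row 1 and ejects 2. So w(4) = 2. P is now [[1, 3], [8]].
Step i=3: Q has 3 at row 1, column 2; remove that cell from P, ejecting 3. So w(3) = 3. P is now [[1], [8]].
Step i=2: Q has 2 at row 2, column 1; remove 8 from row 2 of P and reverse-bump: 8 enters row 1 and ejects 1. So w(2) = 1. P is now [[8]].
Step i=1: Q has 1 at row 1, column 1; remove that cell from P, ejecting 8. So w(1) = 8. P is now [].

So w = 8 1 3 2 4 7 6 5.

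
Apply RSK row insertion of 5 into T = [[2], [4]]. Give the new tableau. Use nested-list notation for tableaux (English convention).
5 is larger than every entry of row 1, so it is appended to row 1. The new tableau is [[2, 5], [4]].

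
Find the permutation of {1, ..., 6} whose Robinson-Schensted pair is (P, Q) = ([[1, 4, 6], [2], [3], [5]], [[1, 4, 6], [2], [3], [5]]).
5 3 2 4 1 6

Reverse the RSK construction: for i from n down to 1, find the cell of Q containing i, remove the entry at that cell from P, and reverse-bump it up through P; the value ejected from row 1 is w(i).

Step i=6: Q has 6 at row 1, column 3; remove that cell from P, ejecting 6. So w(6) = 6. P is now [[1, 4], [2], [3], [5]].
Step i=5: Q has 5 at row 4, column 1; remove 5 from row 4 of P and reverse-bump: 5 enters row 3 and ejects 3; 3 enters row 2 and ejects 2; 2 enters row 1 and ejects 1. So w(5) = 1. P is now [[2, 4], [3], [5]].
Step i=4: Q has 4 at row 1, column 2; remove that cell from P, ejecting 4. So w(4) = 4. P is now [[2], [3], [5]].
Step i=3: Q has 3 at row 3, column 1; remove 5 from row 3 of P and reverse-bump: 5 enters row 2 and ejects 3; 3 enters row 1 and ejects 2. So w(3) = 2. P is now [[3], [5]].
Step i=2: Q has 2 at row 2, column 1; remove 5 from row 2 of P and reverse-bump: 5 enters row 1 and ejects 3. So w(2) = 3. P is now [[5]].
Step i=1: Q has 1 at row 1, column 1; remove that cell from P, ejecting 5. So w(1) = 5. P is now [].

So w = 5 3 2 4 1 6.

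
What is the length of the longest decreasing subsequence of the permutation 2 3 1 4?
2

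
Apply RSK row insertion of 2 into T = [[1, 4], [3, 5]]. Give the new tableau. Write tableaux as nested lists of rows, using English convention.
[[1, 2], [3, 4], [5]]

In row 1, 2 replaces 4 (the leftmost entry greater than 2); 4 is bumped to row 2. In row 2, 4 replaces 5 (the leftmost entry greater than 4); 5 is bumped to row 3. 5 starts a new row 3. The new tableau is [[1, 2], [3, 4], [5]].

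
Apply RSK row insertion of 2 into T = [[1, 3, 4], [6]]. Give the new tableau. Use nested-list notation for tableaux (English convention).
In row 1, 2 replaces 3 (the leftmost entry greater than 2); 3 is bumped to row 2. In row 2, 3 replaces 6 (the leftmost entry greater than 3); 6 is bumped to row 3. 6 starts a new row 3. The new tableau is [[1, 2, 4], [3], [6]].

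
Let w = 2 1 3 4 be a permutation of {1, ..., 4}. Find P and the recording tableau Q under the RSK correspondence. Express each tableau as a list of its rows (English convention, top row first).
Insert each entry of the permutation into P by Schensted row insertion, recording in Q the position of each new cell.

Insert 2: appended to row 1. P = [[2]].
Insert 1: 1 bumps 2 from row 1; 2 starts row 2. P = [[1], [2]].
Insert 3: appended to row 1. P = [[1, 3], [2]].
Insert 4: appended to row 1. P = [[1, 3, 4], [2]].

So P = [[1, 3, 4], [2]], Q = [[1, 3, 4], [2]].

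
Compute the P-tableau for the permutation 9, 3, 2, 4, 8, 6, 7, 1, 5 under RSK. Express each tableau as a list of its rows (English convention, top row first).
Insert 9: appended to row 1. P = [[9]].
Insert 3: 3 bumps 9 from row 1; 9 starts row 2. P = [[3], [9]].
Insert 2: 2 bumps 3 from row 1; 3 bumps 9 from row 2; 9 starts row 3. P = [[2], [3], [9]].
Insert 4: appended to row 1. P = [[2, 4], [3], [9]].
Insert 8: appended to row 1. P = [[2, 4, 8], [3], [9]].
Insert 6: 6 bumps 8 from row 1; 8 appends to row 2. P = [[2, 4, 6], [3, 8], [9]].
Insert 7: appended to row 1. P = [[2, 4, 6, 7], [3, 8], [9]].
Insert 1: 1 bumps 2 from row 1; 2 bumps 3 from row 2; 3 bumps 9 from row 3; 9 starts row 4. P = [[1, 4, 6, 7], [2, 8], [3], [9]].
Insert 5: 5 bumps 6 from row 1; 6 bumps 8 from row 2; 8 appends to row 3. P = [[1, 4, 5, 7], [2, 6], [3, 8], [9]].

So P = [[1, 4, 5, 7], [2, 6], [3, 8], [9]].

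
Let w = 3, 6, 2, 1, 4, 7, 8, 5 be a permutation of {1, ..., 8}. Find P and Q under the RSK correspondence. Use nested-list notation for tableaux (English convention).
Insert each entry of the permutation into P by Schensted row insertion, recording in Q the position of each new cell.

Insert 3: appended to row 1. P = [[3]].
Insert 6: appended to row 1. P = [[3, 6]].
Insert 2: 2 bumps 3 from row 1; 3 starts row 2. P = [[2, 6], [3]].
Insert 1: 1 bumps 2 from row 1; 2 bumps 3 from row 2; 3 starts row 3. P = [[1, 6], [2], [3]].
Insert 4: 4 bumps 6 from row 1; 6 appends to row 2. P = [[1, 4], [2, 6], [3]].
Insert 7: appended to row 1. P = [[1, 4, 7], [2, 6], [3]].
Insert 8: appended to row 1. P = [[1, 4, 7, 8], [2, 6], [3]].
Insert 5: 5 bumps 7 from row 1; 7 appends to row 2. P = [[1, 4, 5, 8], [2, 6, 7], [3]].

So P = [[1, 4, 5, 8], [2, 6, 7], [3]], Q = [[1, 2, 6, 7], [3, 5, 8], [4]].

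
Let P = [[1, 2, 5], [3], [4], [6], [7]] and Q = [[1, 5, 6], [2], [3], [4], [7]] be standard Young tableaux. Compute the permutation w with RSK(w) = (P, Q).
7 6 4 1 3 5 2

Reverse RSK: for i = n, n-1, ..., 1, locate i in Q, remove the corresponding corner cell from P, and reverse-bump its entry up through P; the value ejected from row 1 is w(i).

So w = 7 6 4 1 3 5 2.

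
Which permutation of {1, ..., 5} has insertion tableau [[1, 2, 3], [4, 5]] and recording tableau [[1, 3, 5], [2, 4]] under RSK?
4 1 5 2 3

Reverse the RSK construction: for i from n down to 1, find the cell of Q containing i, remove the entry at that cell from P, and reverse-bump it up through P; the value ejected from row 1 is w(i).

Step i=5: Q has 5 at row 1, column 3; remove that cell from P, ejecting 3. So w(5) = 3. P is now [[1, 2], [4, 5]].
Step i=4: Q has 4 at row 2, column 2; remove 5 from row 2 of P and reverse-bump: 5 enters row 1 and ejects 2. So w(4) = 2. P is now [[1, 5], [4]].
Step i=3: Q has 3 at row 1, column 2; remove that cell from P, ejecting 5. So w(3) = 5. P is now [[1], [4]].
Step i=2: Q has 2 at row 2, column 1; remove 4 from row 2 of P and reverse-bump: 4 enters row 1 and ejects 1. So w(2) = 1. P is now [[4]].
Step i=1: Q has 1 at row 1, column 1; remove that cell from P, ejecting 4. So w(1) = 4. P is now [].

So w = 4 1 5 2 3.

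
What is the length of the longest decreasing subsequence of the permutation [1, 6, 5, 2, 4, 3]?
4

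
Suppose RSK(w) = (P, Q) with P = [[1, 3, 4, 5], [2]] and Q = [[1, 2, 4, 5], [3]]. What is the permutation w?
2 3 1 4 5

Reverse the RSK construction: for i from n down to 1, find the cell of Q containing i, remove the entry at that cell from P, and reverse-bump it up through P; the value ejected from row 1 is w(i).

Step i=5: Q has 5 at row 1, column 4; remove that cell from P, ejecting 5. So w(5) = 5. P is now [[1, 3, 4], [2]].
Step i=4: Q has 4 at row 1, column 3; remove that cell from P, ejecting 4. So w(4) = 4. P is now [[1, 3], [2]].
Step i=3: Q has 3 at row 2, column 1; remove 2 from row 2 of P and reverse-bump: 2 enters row 1 and ejects 1. So w(3) = 1. P is now [[2, 3]].
Step i=2: Q has 2 at row 1, column 2; remove that cell from P, ejecting 3. So w(2) = 3. P is now [[2]].
Step i=1: Q has 1 at row 1, column 1; remove that cell from P, ejecting 2. So w(1) = 2. P is now [].

So w = 2 3 1 4 5.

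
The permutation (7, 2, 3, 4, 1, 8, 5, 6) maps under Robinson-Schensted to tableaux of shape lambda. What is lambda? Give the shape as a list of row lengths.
[5, 2, 1]

Row-insert each entry into an empty tableau.

After inserting 7: P = [[7]].
After inserting 2: P = [[2], [7]].
After inserting 3: P = [[2, 3], [7]].
After inserting 4: P = [[2, 3, 4], [7]].
After inserting 1: P = [[1, 3, 4], [2], [7]].
After inserting 8: P = [[1, 3, 4, 8], [2], [7]].
After inserting 5: P = [[1, 3, 4, 5], [2, 8], [7]].
After inserting 6: P = [[1, 3, 4, 5, 6], [2, 8], [7]].

The final insertion tableau P = [[1, 3, 4, 5, 6], [2, 8], [7]] has shape [5, 2, 1].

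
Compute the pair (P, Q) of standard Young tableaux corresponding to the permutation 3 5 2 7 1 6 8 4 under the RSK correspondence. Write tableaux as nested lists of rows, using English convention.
Insert each entry of the permutation into P by Schensted row insertion, recording in Q the position of each new cell.

Insert 3: appended to row 1. P = [[3]].
Insert 5: appended to row 1. P = [[3, 5]].
Insert 2: 2 bumps 3 from row 1; 3 starts row 2. P = [[2, 5], [3]].
Insert 7: appended to row 1. P = [[2, 5, 7], [3]].
Insert 1: 1 bumps 2 from row 1; 2 bumps 3 from row 2; 3 starts row 3. P = [[1, 5, 7], [2], [3]].
Insert 6: 6 bumps 7 from row 1; 7 appends to row 2. P = [[1, 5, 6], [2, 7], [3]].
Insert 8: appended to row 1. P = [[1, 5, 6, 8], [2, 7], [3]].
Insert 4: 4 bumps 5 from row 1; 5 bumps 7 from row 2; 7 appends to row 3. P = [[1, 4, 6, 8], [2, 5], [3, 7]].

So P = [[1, 4, 6, 8], [2, 5], [3, 7]], Q = [[1, 2, 4, 7], [3, 6], [5, 8]].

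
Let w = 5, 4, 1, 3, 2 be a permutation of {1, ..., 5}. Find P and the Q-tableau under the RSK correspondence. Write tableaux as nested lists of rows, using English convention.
P = [[1, 2], [3], [4], [5]], Q = [[1, 4], [2], [3], [5]]

Insert each entry of the permutation into P by Schensted row insertion, recording in Q the position of each new cell.

After inserting 5: P = [[5]].
After inserting 4: P = [[4], [5]].
After inserting 1: P = [[1], [4], [5]].
After inserting 3: P = [[1, 3], [4], [5]].
After inserting 2: P = [[1, 2], [3], [4], [5]].

So P = [[1, 2], [3], [4], [5]], Q = [[1, 4], [2], [3], [5]].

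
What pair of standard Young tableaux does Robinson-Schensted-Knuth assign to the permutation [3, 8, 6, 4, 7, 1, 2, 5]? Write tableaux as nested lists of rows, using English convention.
Insert each entry of the permutation into P by Schensted row insertion, recording in Q the position of each new cell.

Insert 3: appended to row 1. P = [[3]], Q = [[1]].
Insert 8: appended to row 1. P = [[3, 8]], Q = [[1, 2]].
Insert 6: 6 bumps 8 from row 1; 8 starts row 2. P = [[3, 6], [8]], Q = [[1, 2], [3]].
Insert 4: 4 bumps 6 from row 1; 6 bumps 8 from row 2; 8 starts row 3. P = [[3, 4], [6], [8]], Q = [[1, 2], [3], [4]].
Insert 7: appended to row 1. P = [[3, 4, 7], [6], [8]], Q = [[1, 2, 5], [3], [4]].
Insert 1: 1 bumps 3 from row 1; 3 bumps 6 from row 2; 6 bumps 8 from row 3; 8 starts row 4. P = [[1, 4, 7], [3], [6], [8]], Q = [[1, 2, 5], [3], [4], [6]].
Insert 2: 2 bumps 4 from row 1; 4 appends to row 2. P = [[1, 2, 7], [3, 4], [6], [8]], Q = [[1, 2, 5], [3, 7], [4], [6]].
Insert 5: 5 bumps 7 from row 1; 7 appends to row 2. P = [[1, 2, 5], [3, 4, 7], [6], [8]], Q = [[1, 2, 5], [3, 7, 8], [4], [6]].

So P = [[1, 2, 5], [3, 4, 7], [6], [8]], Q = [[1, 2, 5], [3, 7, 8], [4], [6]].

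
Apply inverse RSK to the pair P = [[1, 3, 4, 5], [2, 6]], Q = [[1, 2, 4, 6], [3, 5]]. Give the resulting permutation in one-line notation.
Reverse the RSK construction: for i from n down to 1, find the cell of Q containing i, remove the entry at that cell from P, and reverse-bump it up through P; the value ejected from row 1 is w(i).

Step i=6: Q has 6 at row 1, column 4; remove that cell from P, ejecting 5. So w(6) = 5. P is now [[1, 3, 4], [2, 6]].
Step i=5: Q has 5 at row 2, column 2; remove 6 from row 2 of P and reverse-bump: 6 enters row 1 and ejects 4. So w(5) = 4. P is now [[1, 3, 6], [2]].
Step i=4: Q has 4 at row 1, column 3; remove that cell from P, ejecting 6. So w(4) = 6. P is now [[1, 3], [2]].
Step i=3: Q has 3 at row 2, column 1; remove 2 from row 2 of P and reverse-bump: 2 enters row 1 and ejects 1. So w(3) = 1. P is now [[2, 3]].
Step i=2: Q has 2 at row 1, column 2; remove that cell from P, ejecting 3. So w(2) = 3. P is now [[2]].
Step i=1: Q has 1 at row 1, column 1; remove that cell from P, ejecting 2. So w(1) = 2. P is now [].

So w = 2 3 1 6 4 5.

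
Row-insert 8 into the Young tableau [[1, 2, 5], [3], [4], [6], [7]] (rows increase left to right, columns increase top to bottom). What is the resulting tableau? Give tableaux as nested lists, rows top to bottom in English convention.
8 is larger than every entry of row 1, so it is appended to row 1. The new tableau is [[1, 2, 5, 8], [3], [4], [6], [7]].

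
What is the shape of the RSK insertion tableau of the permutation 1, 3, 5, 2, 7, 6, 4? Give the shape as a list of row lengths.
[4, 2, 1]

Row-insert each entry into an empty tableau.

After inserting 1: P = [[1]].
After inserting 3: P = [[1, 3]].
After inserting 5: P = [[1, 3, 5]].
After inserting 2: P = [[1, 2, 5], [3]].
After inserting 7: P = [[1, 2, 5, 7], [3]].
After inserting 6: P = [[1, 2, 5, 6], [3, 7]].
After inserting 4: P = [[1, 2, 4, 6], [3, 5], [7]].

The final insertion tableau P = [[1, 2, 4, 6], [3, 5], [7]] has shape [4, 2, 1].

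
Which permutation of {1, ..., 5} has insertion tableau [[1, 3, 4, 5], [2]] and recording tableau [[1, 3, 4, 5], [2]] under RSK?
2 1 3 4 5

Reverse the RSK construction: for i from n down to 1, find the cell of Q containing i, remove the entry at that cell from P, and reverse-bump it up through P; the value ejected from row 1 is w(i).

Step i=5: Q has 5 at row 1, column 4; remove that cell from P, ejecting 5. So w(5) = 5. P is now [[1, 3, 4], [2]].
Step i=4: Q has 4 at row 1, column 3; remove that cell from P, ejecting 4. So w(4) = 4. P is now [[1, 3], [2]].
Step i=3: Q has 3 at row 1, column 2; remove that cell from P, ejecting 3. So w(3) = 3. P is now [[1], [2]].
Step i=2: Q has 2 at row 2, column 1; remove 2 from row 2 of P and reverse-bump: 2 enters row 1 and ejects 1. So w(2) = 1. P is now [[2]].
Step i=1: Q has 1 at row 1, column 1; remove that cell from P, ejecting 2. So w(1) = 2. P is now [].

So w = 2 1 3 4 5.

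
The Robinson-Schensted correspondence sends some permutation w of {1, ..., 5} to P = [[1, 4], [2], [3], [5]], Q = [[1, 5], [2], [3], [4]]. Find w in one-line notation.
5 3 2 1 4

Reverse RSK: for i = n, n-1, ..., 1, locate i in Q, remove the corresponding corner cell from P, and reverse-bump its entry up through P; the value ejected from row 1 is w(i).

So w = 5 3 2 1 4.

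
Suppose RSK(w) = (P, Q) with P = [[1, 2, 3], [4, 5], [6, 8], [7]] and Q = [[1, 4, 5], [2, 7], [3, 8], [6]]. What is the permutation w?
7 6 1 4 8 2 5 3

Reverse the RSK construction: for i from n down to 1, find the cell of Q containing i, remove the entry at that cell from P, and reverse-bump it up through P; the value ejected from row 1 is w(i).

Step i=8: Q has 8 at row 3, column 2; remove 8 from row 3 of P and reverse-bump: 8 enters row 2 and ejects 5; 5 enters row 1 and ejects 3. So w(8) = 3. P is now [[1, 2, 5], [4, 8], [6], [7]].
Step i=7: Q has 7 at row 2, column 2; remove 8 from row 2 of P and reverse-bump: 8 enters row 1 and ejects 5. So w(7) = 5. P is now [[1, 2, 8], [4], [6], [7]].
Step i=6: Q has 6 at row 4, column 1; remove 7 from row 4 of P and reverse-bump: 7 enters row 3 and ejects 6; 6 enters row 2 and ejects 4; 4 enters row 1 and ejects 2. So w(6) = 2. P is now [[1, 4, 8], [6], [7]].
Step i=5: Q has 5 at row 1, column 3; remove that cell from P, ejecting 8. So w(5) = 8. P is now [[1, 4], [6], [7]].
Step i=4: Q has 4 at row 1, column 2; remove that cell from P, ejecting 4. So w(4) = 4. P is now [[1], [6], [7]].
Step i=3: Q has 3 at row 3, column 1; remove 7 from row 3 of P and reverse-bump: 7 enters row 2 and ejects 6; 6 enters row 1 and ejects 1. So w(3) = 1. P is now [[6], [7]].
Step i=2: Q has 2 at row 2, column 1; remove 7 from row 2 of P and reverse-bump: 7 enters row 1 and ejects 6. So w(2) = 6. P is now [[7]].
Step i=1: Q has 1 at row 1, column 1; remove that cell from P, ejecting 7. So w(1) = 7. P is now [].

So w = 7 6 1 4 8 2 5 3.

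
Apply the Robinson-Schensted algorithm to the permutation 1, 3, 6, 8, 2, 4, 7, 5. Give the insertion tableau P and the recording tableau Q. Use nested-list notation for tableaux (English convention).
Insert each entry of the permutation into P by Schensted row insertion, recording in Q the position of each new cell.

Insert 1: appended to row 1. P = [[1]].
Insert 3: appended to row 1. P = [[1, 3]].
Insert 6: appended to row 1. P = [[1, 3, 6]].
Insert 8: appended to row 1. P = [[1, 3, 6, 8]].
Insert 2: 2 bumps 3 from row 1; 3 starts row 2. P = [[1, 2, 6, 8], [3]].
Insert 4: 4 bumps 6 from row 1; 6 appends to row 2. P = [[1, 2, 4, 8], [3, 6]].
Insert 7: 7 bumps 8 from row 1; 8 appends to row 2. P = [[1, 2, 4, 7], [3, 6, 8]].
Insert 5: 5 bumps 7 from row 1; 7 bumps 8 from row 2; 8 starts row 3. P = [[1, 2, 4, 5], [3, 6, 7], [8]].

So P = [[1, 2, 4, 5], [3, 6, 7], [8]], Q = [[1, 2, 3, 4], [5, 6, 7], [8]].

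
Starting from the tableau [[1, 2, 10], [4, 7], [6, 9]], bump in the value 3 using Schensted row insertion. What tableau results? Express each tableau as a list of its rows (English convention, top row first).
[[1, 2, 3], [4, 7, 10], [6, 9]]

In row 1, 3 replaces 10 (the leftmost entry greater than 3); 10 is bumped to row 2. 10 is appended to row 2. The new tableau is [[1, 2, 3], [4, 7, 10], [6, 9]].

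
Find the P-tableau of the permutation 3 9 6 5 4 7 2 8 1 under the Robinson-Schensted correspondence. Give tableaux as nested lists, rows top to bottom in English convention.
P = [[1, 4, 7, 8], [2], [3], [5], [6], [9]]

After inserting 3: P = [[3]].
After inserting 9: P = [[3, 9]].
After inserting 6: P = [[3, 6], [9]].
After inserting 5: P = [[3, 5], [6], [9]].
After inserting 4: P = [[3, 4], [5], [6], [9]].
After inserting 7: P = [[3, 4, 7], [5], [6], [9]].
After inserting 2: P = [[2, 4, 7], [3], [5], [6], [9]].
After inserting 8: P = [[2, 4, 7, 8], [3], [5], [6], [9]].
After inserting 1: P = [[1, 4, 7, 8], [2], [3], [5], [6], [9]].

So P = [[1, 4, 7, 8], [2], [3], [5], [6], [9]].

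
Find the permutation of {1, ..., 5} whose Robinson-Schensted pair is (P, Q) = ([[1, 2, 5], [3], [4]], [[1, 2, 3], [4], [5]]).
Reverse the RSK construction: for i from n down to 1, find the cell of Q containing i, remove the entry at that cell from P, and reverse-bump it up through P; the value ejected from row 1 is w(i).

Step i=5: Q has 5 at row 3, column 1; remove 4 from row 3 of P and reverse-bump: 4 enters row 2 and ejects 3; 3 enters row 1 and ejects 2. So w(5) = 2. P is now [[1, 3, 5], [4]].
Step i=4: Q has 4 at row 2, column 1; remove 4 from row 2 of P and reverse-bump: 4 enters row 1 and ejects 3. So w(4) = 3. P is now [[1, 4, 5]].
Step i=3: Q has 3 at row 1, column 3; remove that cell from P, ejecting 5. So w(3) = 5. P is now [[1, 4]].
Step i=2: Q has 2 at row 1, column 2; remove that cell from P, ejecting 4. So w(2) = 4. P is now [[1]].
Step i=1: Q has 1 at row 1, column 1; remove that cell from P, ejecting 1. So w(1) = 1. P is now [].

So w = 1 4 5 3 2.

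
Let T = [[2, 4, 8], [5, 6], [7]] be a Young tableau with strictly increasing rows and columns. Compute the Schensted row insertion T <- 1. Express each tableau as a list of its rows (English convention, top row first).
[[1, 4, 8], [2, 6], [5], [7]]

In row 1, 1 replaces 2 (the leftmost entry greater than 1); 2 is bumped to row 2. In row 2, 2 replaces 5 (the leftmost entry greater than 2); 5 is bumped to row 3. In row 3, 5 replaces 7 (the leftmost entry greater than 5); 7 is bumped to row 4. 7 starts a new row 4. The new tableau is [[1, 4, 8], [2, 6], [5], [7]].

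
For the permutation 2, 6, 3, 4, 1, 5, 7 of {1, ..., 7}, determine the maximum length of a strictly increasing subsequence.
5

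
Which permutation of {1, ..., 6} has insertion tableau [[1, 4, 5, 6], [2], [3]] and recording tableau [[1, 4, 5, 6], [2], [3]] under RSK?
3 2 1 4 5 6

Reverse the RSK construction: for i from n down to 1, find the cell of Q containing i, remove the entry at that cell from P, and reverse-bump it up through P; the value ejected from row 1 is w(i).

Step i=6: Q has 6 at row 1, column 4; remove that cell from P, ejecting 6. So w(6) = 6. P is now [[1, 4, 5], [2], [3]].
Step i=5: Q has 5 at row 1, column 3; remove that cell from P, ejecting 5. So w(5) = 5. P is now [[1, 4], [2], [3]].
Step i=4: Q has 4 at row 1, column 2; remove that cell from P, ejecting 4. So w(4) = 4. P is now [[1], [2], [3]].
Step i=3: Q has 3 at row 3, column 1; remove 3 from row 3 of P and reverse-bump: 3 enters row 2 and ejects 2; 2 enters row 1 and ejects 1. So w(3) = 1. P is now [[2], [3]].
Step i=2: Q has 2 at row 2, column 1; remove 3 from row 2 of P and reverse-bump: 3 enters row 1 and ejects 2. So w(2) = 2. P is now [[3]].
Step i=1: Q has 1 at row 1, column 1; remove that cell from P, ejecting 3. So w(1) = 3. P is now [].

So w = 3 2 1 4 5 6.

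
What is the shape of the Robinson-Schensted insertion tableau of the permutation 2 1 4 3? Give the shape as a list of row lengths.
Row-insert each entry into an empty tableau.

After inserting 2: P = [[2]].
After inserting 1: P = [[1], [2]].
After inserting 4: P = [[1, 4], [2]].
After inserting 3: P = [[1, 3], [2, 4]].

The final insertion tableau P = [[1, 3], [2, 4]] has shape [2, 2].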